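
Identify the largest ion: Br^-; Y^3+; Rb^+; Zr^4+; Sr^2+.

Br^-

Each ion has 36 electrons. The ranking follows nuclear charge in reverse — greater Z gives a smaller radius. Zr^4+ (Z=40), Y^3+ (Z=39), Sr^2+ (Z=38), Rb^+ (Z=37), Br^- (Z=35).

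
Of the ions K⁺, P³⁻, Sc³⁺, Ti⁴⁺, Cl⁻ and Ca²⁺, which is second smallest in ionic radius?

All of these have 18 electrons (isoelectronic). With the same electron cloud, the ion with the most protons pulls it in tightest. Nuclear charges: Ti⁴⁺ (Z=22), Sc³⁺ (Z=21), Ca²⁺ (Z=20), K⁺ (Z=19), Cl⁻ (Z=17), P³⁻ (Z=15). Highest Z is smallest.
So the order is Ti⁴⁺ < Sc³⁺ < Ca²⁺ < K⁺ < Cl⁻ < P³⁻; the 2nd-smallest ion is Sc³⁺.

Sc³⁺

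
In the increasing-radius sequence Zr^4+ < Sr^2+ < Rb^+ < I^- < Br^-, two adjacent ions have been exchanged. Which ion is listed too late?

Br^-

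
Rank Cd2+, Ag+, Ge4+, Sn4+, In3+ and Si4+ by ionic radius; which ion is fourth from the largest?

Work out protons and electrons: Si4+: 10 e⁻, Z=14, Ge4+: 28 e⁻, Z=32, Sn4+: 46 e⁻, Z=50, In3+: 46 e⁻, Z=49, Cd2+: 46 e⁻, Z=48, Ag+: 46 e⁻, Z=47. Si4+ < Ge4+ (same group, period 3 vs 4); Ge4+ < Sn4+ (same group, 1 shell fewer); Sn4+ < In3+ (both 46 e⁻, Z=50>49); In3+ < Cd2+ (both 46 e⁻, Z=49>48); Cd2+ < Ag+ (isoelectronic, higher Z=48 is smaller).
So the order is Si4+ < Ge4+ < Sn4+ < In3+ < Cd2+ < Ag+; the 4th-largest ion is Sn4+.

Sn4+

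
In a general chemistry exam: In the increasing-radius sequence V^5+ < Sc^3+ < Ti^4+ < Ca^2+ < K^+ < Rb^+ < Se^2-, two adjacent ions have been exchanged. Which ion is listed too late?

Compare adjacent ions: they are isoelectronic (18 e⁻) and Ti has more protons than Sc (22 vs 21), making Ti^4+ smaller — yet in this increasing list Sc^3+ sits before Ti^4+. Nothing else is reversed, so Ti^4+ should move one place to the left.

Ti^4+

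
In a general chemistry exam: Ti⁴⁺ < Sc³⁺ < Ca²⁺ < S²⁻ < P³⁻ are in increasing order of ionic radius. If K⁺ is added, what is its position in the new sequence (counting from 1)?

4

Each ion has 18 electrons. The ranking follows nuclear charge in reverse — greater Z gives a smaller radius. Ti⁴⁺ (Z=22), Sc³⁺ (Z=21), Ca²⁺ (Z=20), K⁺ (Z=19), S²⁻ (Z=16), P³⁻ (Z=15).
Merged order: Ti⁴⁺ < Sc³⁺ < Ca²⁺ < K⁺ < S²⁻ < P³⁻ — K⁺ is number 4.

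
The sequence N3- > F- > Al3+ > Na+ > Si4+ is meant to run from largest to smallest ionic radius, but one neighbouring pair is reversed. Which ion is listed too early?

Compare adjacent ions: both have 10 electrons but Z(Al)=13 > Z(Na)=11, so Al3+ should be the smaller of the two — yet in this decreasing list Al3+ sits before Na+. Nothing else is reversed, so Al3+ should move one place to the right.

Al3+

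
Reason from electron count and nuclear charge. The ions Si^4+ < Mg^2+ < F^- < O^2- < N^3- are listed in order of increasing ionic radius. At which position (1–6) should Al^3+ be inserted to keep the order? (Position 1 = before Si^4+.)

These species are isoelectronic with 10 electrons. The only difference is the number of protons: Si^4+ (Z=14), Al^3+ (Z=13), Mg^2+ (Z=12), F^- (Z=9), O^2- (Z=8), N^3- (Z=7). The strongest nuclear pull (Si^4+) gives the smallest ion.
Merged order: Si^4+ < Al^3+ < Mg^2+ < F^- < O^2- < N^3- — Al^3+ is number 2.

2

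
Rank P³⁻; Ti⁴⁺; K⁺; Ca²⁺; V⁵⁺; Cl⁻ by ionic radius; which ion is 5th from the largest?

Isoelectronic series (18 e⁻ each). Size is set by nuclear charge: more protons means a smaller ion. V⁵⁺ (Z=23), Ti⁴⁺ (Z=22), Ca²⁺ (Z=20), K⁺ (Z=19), Cl⁻ (Z=17), P³⁻ (Z=15).
So the order is V⁵⁺ < Ti⁴⁺ < Ca²⁺ < K⁺ < Cl⁻ < P³⁻; the 5th-largest ion is Ti⁴⁺.

Ti⁴⁺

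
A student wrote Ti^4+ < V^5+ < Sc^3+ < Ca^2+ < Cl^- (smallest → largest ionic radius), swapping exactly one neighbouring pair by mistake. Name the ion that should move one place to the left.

Check each adjacent pair. Ti^4+ and V^5+ are reversed: V^5+ and Ti^4+ share 18 electrons; the higher nuclear charge on V (Z=23) contracts it more, so V^5+ < Ti^4+. No other neighbouring pair contradicts the periodic trends, so V^5+ is the ion listed too late.

V^5+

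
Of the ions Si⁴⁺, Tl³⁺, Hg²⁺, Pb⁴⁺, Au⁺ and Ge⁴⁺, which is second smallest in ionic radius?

Tabulating Z and e⁻: Si⁴⁺ has 10 e⁻ (Z=14), Ge⁴⁺ has 28 e⁻ (Z=32), Pb⁴⁺ has 78 e⁻ (Z=82), Tl³⁺ has 78 e⁻ (Z=81), Hg²⁺ has 78 e⁻ (Z=80), Au⁺ has 78 e⁻ (Z=79). Si⁴⁺ < Ge⁴⁺ (same group, period 3 vs 4); Ge⁴⁺ < Pb⁴⁺ (same group, period 4 vs 6); Pb⁴⁺ < Tl³⁺ (both 78 e⁻, Z=82>81); Tl³⁺ < Hg²⁺ (both 78 e⁻, Z=81>80); Hg²⁺ < Au⁺ (both 78 e⁻, Z=80>79).
Full ascending order: Si⁴⁺ < Ge⁴⁺ < Pb⁴⁺ < Tl³⁺ < Hg²⁺ < Au⁺. Counting from the smallest, position 2 is Ge⁴⁺.

Ge⁴⁺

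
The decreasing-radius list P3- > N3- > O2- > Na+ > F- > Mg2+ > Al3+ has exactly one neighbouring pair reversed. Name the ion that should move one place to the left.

F-

Check each adjacent pair. Na+ and F- are reversed: Na+ and F- share 10 electrons; the higher nuclear charge on Na (Z=11) contracts it more, so Na+ < F-. No other neighbouring pair contradicts the periodic trends, so F- is the ion listed too late.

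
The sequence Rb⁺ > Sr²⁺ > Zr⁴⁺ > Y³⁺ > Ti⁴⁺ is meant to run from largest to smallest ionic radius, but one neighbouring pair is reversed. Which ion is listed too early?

Zr⁴⁺

The pair Zr⁴⁺, Y³⁺ is the wrong way round — Zr⁴⁺ and Y³⁺ share 36 electrons; the higher nuclear charge on Zr (Z=40) contracts it more, so Zr⁴⁺ < Y³⁺. All other adjacent pairs agree with periodic trends, so Zr⁴⁺ is the misplaced ion.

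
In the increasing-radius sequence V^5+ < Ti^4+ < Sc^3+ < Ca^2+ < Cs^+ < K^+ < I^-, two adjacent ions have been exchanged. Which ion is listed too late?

Compare adjacent ions: K^+ and Cs^+ are in one column with the same charge; the lighter period-4 ion has 2 fewer shells and is smaller — yet in this increasing list Cs^+ sits before K^+. Nothing else is reversed, so K^+ should move one place to the left.

K^+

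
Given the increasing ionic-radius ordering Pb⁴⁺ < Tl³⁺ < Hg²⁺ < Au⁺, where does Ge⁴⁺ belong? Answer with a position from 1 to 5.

1

Ge⁴⁺ has 28 e⁻ (Z=32), Pb⁴⁺ has 78 e⁻ (Z=82), Tl³⁺ has 78 e⁻ (Z=81), Hg²⁺ has 78 e⁻ (Z=80), Au⁺ has 78 e⁻ (Z=79). Ge⁴⁺ < Pb⁴⁺ (same group, period 4 vs 6); Pb⁴⁺ < Tl³⁺ (isoelectronic, higher Z=82 is smaller); Tl³⁺ < Hg²⁺ (both 78 e⁻, Z=81>80); Hg²⁺ < Au⁺ (both 78 e⁻, Z=80>79).
Merged order: Ge⁴⁺ < Pb⁴⁺ < Tl³⁺ < Hg²⁺ < Au⁺ — Ge⁴⁺ is number 1.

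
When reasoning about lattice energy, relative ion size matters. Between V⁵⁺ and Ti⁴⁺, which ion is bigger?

Ti⁴⁺

These species are isoelectronic with 18 electrons. The only difference is the number of protons: V⁵⁺ (Z=23), Ti⁴⁺ (Z=22). The strongest nuclear pull (V⁵⁺) gives the smallest ion.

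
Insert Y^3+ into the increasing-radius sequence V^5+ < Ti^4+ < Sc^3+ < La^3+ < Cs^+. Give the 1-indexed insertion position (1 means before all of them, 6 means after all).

Tabulating Z and e⁻: V^5+ (Z=23, 18 e⁻), Ti^4+ (Z=22, 18 e⁻), Sc^3+ (Z=21, 18 e⁻), Y^3+ (Z=39, 36 e⁻), La^3+ (Z=57, 54 e⁻), Cs^+ (Z=55, 54 e⁻). V^5+ < Ti^4+ (isoelectronic, higher Z=23 is smaller); Ti^4+ < Sc^3+ (both 18 e⁻, Z=22>21); Sc^3+ < Y^3+ (same group, 1 shell fewer); Y^3+ < La^3+ (same group, 1 shell fewer); La^3+ < Cs^+ (isoelectronic, higher Z=57 is smaller).
Putting Y^3+ in gives V^5+ < Ti^4+ < Sc^3+ < Y^3+ < La^3+ < Cs^+; it lands at slot 4.

4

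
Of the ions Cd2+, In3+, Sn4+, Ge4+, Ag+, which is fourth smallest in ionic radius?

Cd2+

Work out protons and electrons: Ge4+: 28 e⁻, Z=32, Sn4+: 46 e⁻, Z=50, In3+: 46 e⁻, Z=49, Cd2+: 46 e⁻, Z=48, Ag+: 46 e⁻, Z=47. Ge4+ < Sn4+ (same group, 1 shell fewer); Sn4+ < In3+ (both 46 e⁻, Z=50>49); In3+ < Cd2+ (both 46 e⁻, Z=49>48); Cd2+ < Ag+ (both 46 e⁻, Z=48>47).
So the order is Ge4+ < Sn4+ < In3+ < Cd2+ < Ag+; the 4th-smallest ion is Cd2+.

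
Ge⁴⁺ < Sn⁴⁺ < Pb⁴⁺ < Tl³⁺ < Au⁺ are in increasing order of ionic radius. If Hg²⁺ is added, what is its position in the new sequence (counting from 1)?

Ge⁴⁺ has 28 e⁻ (Z=32), Sn⁴⁺ has 46 e⁻ (Z=50), Pb⁴⁺ has 78 e⁻ (Z=82), Tl³⁺ has 78 e⁻ (Z=81), Hg²⁺ has 78 e⁻ (Z=80), Au⁺ has 78 e⁻ (Z=79). Ge⁴⁺ < Sn⁴⁺ (same group, 1 shell fewer); Sn⁴⁺ < Pb⁴⁺ (same group, period 5 vs 6); Pb⁴⁺ < Tl³⁺ (both 78 e⁻, Z=82>81); Tl³⁺ < Hg²⁺ (both 78 e⁻, Z=81>80); Hg²⁺ < Au⁺ (both 78 e⁻, Z=80>79).
Putting Hg²⁺ in gives Ge⁴⁺ < Sn⁴⁺ < Pb⁴⁺ < Tl³⁺ < Hg²⁺ < Au⁺; it lands at slot 5.

5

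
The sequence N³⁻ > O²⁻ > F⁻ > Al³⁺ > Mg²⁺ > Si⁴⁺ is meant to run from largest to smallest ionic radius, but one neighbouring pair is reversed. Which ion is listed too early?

The pair Al³⁺, Mg²⁺ is the wrong way round — both have 10 electrons but Z(Al)=13 > Z(Mg)=12, so Al³⁺ should be the smaller of the two. All other adjacent pairs agree with periodic trends, so Al³⁺ is the misplaced ion.

Al³⁺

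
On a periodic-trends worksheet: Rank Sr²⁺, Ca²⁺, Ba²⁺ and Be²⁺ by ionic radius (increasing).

Be²⁺ < Ca²⁺ < Sr²⁺ < Ba²⁺

Same group, same charge. Going down the group adds an extra shell of electrons, so the ion gets larger: Be²⁺ is highest in the group and smallest.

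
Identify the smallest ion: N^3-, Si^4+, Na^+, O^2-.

Si^4+

Each ion has 10 electrons. The ranking follows nuclear charge in reverse — greater Z gives a smaller radius. Si^4+ (Z=14), Na^+ (Z=11), O^2- (Z=8), N^3- (Z=7).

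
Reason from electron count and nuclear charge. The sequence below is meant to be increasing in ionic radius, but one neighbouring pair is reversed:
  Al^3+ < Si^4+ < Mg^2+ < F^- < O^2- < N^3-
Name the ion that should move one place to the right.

Al^3+

Compare adjacent ions: Si^4+ and Al^3+ share 10 electrons; the higher nuclear charge on Si (Z=14) contracts it more, so Si^4+ < Al^3+ — yet in this increasing list Al^3+ sits before Si^4+. Nothing else is reversed, so Al^3+ should move one place to the right.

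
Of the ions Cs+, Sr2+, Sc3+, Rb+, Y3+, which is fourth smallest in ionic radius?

Work out protons and electrons: Sc3+ (Z=21, 18 e⁻), Y3+ (Z=39, 36 e⁻), Sr2+ (Z=38, 36 e⁻), Rb+ (Z=37, 36 e⁻), Cs+ (Z=55, 54 e⁻). Sc3+ < Y3+ (same group, period 4 vs 5); Y3+ < Sr2+ (isoelectronic, higher Z=39 is smaller); Sr2+ < Rb+ (isoelectronic, higher Z=38 is smaller); Rb+ < Cs+ (same group, period 5 vs 6).
Ordering: Sc3+ < Y3+ < Sr2+ < Rb+ < Cs+. The fourth smallest is Rb+.

Rb+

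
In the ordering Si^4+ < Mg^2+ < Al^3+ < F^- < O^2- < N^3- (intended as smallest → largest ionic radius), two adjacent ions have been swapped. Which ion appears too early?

Mg^2+

Check each adjacent pair. Mg^2+ and Al^3+ are reversed: they are isoelectronic (10 e⁻) and Al has more protons than Mg (13 vs 12), making Al^3+ smaller. No other neighbouring pair contradicts the periodic trends, so Mg^2+ is the ion listed too early.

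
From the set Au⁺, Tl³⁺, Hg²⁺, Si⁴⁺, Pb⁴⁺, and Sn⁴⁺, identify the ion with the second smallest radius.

Tabulating Z and e⁻: Si⁴⁺ has 10 e⁻ (Z=14), Sn⁴⁺ has 46 e⁻ (Z=50), Pb⁴⁺ has 78 e⁻ (Z=82), Tl³⁺ has 78 e⁻ (Z=81), Hg²⁺ has 78 e⁻ (Z=80), Au⁺ has 78 e⁻ (Z=79). Si⁴⁺ < Sn⁴⁺ (same group, 2 shells fewer); Sn⁴⁺ < Pb⁴⁺ (same group, 1 shell fewer); Pb⁴⁺ < Tl³⁺ (both 78 e⁻, Z=82>81); Tl³⁺ < Hg²⁺ (isoelectronic, higher Z=81 is smaller); Hg²⁺ < Au⁺ (isoelectronic, higher Z=80 is smaller).
So the order is Si⁴⁺ < Sn⁴⁺ < Pb⁴⁺ < Tl³⁺ < Hg²⁺ < Au⁺; the 2nd-smallest ion is Sn⁴⁺.

Sn⁴⁺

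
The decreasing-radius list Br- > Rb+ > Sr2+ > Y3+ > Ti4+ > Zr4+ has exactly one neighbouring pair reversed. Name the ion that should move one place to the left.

Check each adjacent pair. Ti4+ and Zr4+ are reversed: same group and charge — period 4 sits above period 5, so Ti4+ is smaller. No other neighbouring pair contradicts the periodic trends, so Zr4+ is the ion listed too late.

Zr4+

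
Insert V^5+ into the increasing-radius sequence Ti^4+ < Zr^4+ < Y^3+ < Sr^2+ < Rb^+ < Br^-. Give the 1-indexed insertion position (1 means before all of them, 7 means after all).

V^5+: 18 e⁻, Z=23, Ti^4+: 18 e⁻, Z=22, Zr^4+: 36 e⁻, Z=40, Y^3+: 36 e⁻, Z=39, Sr^2+: 36 e⁻, Z=38, Rb^+: 36 e⁻, Z=37, Br^-: 36 e⁻, Z=35. V^5+ < Ti^4+ (both 18 e⁻, Z=23>22); Ti^4+ < Zr^4+ (same group, 1 shell fewer); Zr^4+ < Y^3+ (isoelectronic, higher Z=40 is smaller); Y^3+ < Sr^2+ (isoelectronic, higher Z=39 is smaller); Sr^2+ < Rb^+ (isoelectronic, higher Z=38 is smaller); Rb^+ < Br^- (both 36 e⁻, Z=37>35).
The complete sequence is V^5+ < Ti^4+ < Zr^4+ < Y^3+ < Sr^2+ < Rb^+ < Br^-. V^5+ sits at position 1.

1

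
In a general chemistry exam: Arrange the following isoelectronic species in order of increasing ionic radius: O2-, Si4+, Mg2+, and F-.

These species are isoelectronic with 10 electrons. The only difference is the number of protons: Si4+ (Z=14), Mg2+ (Z=12), F- (Z=9), O2- (Z=8). The strongest nuclear pull (Si4+) gives the smallest ion.

Si4+ < Mg2+ < F- < O2-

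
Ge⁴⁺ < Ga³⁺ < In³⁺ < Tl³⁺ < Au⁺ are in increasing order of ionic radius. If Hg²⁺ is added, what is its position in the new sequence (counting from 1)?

5

Electron counts and nuclear charges: Ge⁴⁺: 28 e⁻, Z=32, Ga³⁺: 28 e⁻, Z=31, In³⁺: 46 e⁻, Z=49, Tl³⁺: 78 e⁻, Z=81, Hg²⁺: 78 e⁻, Z=80, Au⁺: 78 e⁻, Z=79. Ge⁴⁺ < Ga³⁺ (both 28 e⁻, Z=32>31); Ga³⁺ < In³⁺ (same group, period 4 vs 5); In³⁺ < Tl³⁺ (same group, period 5 vs 6); Tl³⁺ < Hg²⁺ (isoelectronic, higher Z=81 is smaller); Hg²⁺ < Au⁺ (both 78 e⁻, Z=80>79).
With Hg²⁺ included the full order is Ge⁴⁺ < Ga³⁺ < In³⁺ < Tl³⁺ < Hg²⁺ < Au⁺, so it takes position 5.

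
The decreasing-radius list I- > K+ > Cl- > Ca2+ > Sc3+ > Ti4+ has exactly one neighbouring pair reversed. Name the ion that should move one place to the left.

Cl-

Check each adjacent pair. K+ and Cl- are reversed: both have 18 electrons but Z(K)=19 > Z(Cl)=17, so K+ should be the smaller of the two. No other neighbouring pair contradicts the periodic trends, so Cl- is the ion listed too late.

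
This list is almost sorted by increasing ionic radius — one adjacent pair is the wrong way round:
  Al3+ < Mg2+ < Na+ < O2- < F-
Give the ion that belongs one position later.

Check each adjacent pair. O2- and F- are reversed: F- and O2- share 10 electrons; the higher nuclear charge on F (Z=9) contracts it more, so F- < O2-. No other neighbouring pair contradicts the periodic trends, so O2- is the ion listed too early.

O2-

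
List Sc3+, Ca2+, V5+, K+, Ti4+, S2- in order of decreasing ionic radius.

S2- > K+ > Ca2+ > Sc3+ > Ti4+ > V5+

Isoelectronic series (18 e⁻ each). Size is set by nuclear charge: more protons means a smaller ion. V5+ (Z=23), Ti4+ (Z=22), Sc3+ (Z=21), Ca2+ (Z=20), K+ (Z=19), S2- (Z=16).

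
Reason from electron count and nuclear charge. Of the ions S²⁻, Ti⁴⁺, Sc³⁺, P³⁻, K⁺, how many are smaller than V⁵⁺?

These species are isoelectronic with 18 electrons. The only difference is the number of protons: V⁵⁺ (Z=23), Ti⁴⁺ (Z=22), Sc³⁺ (Z=21), K⁺ (Z=19), S²⁻ (Z=16), P³⁻ (Z=15). The strongest nuclear pull (V⁵⁺) gives the smallest ion.
Overall: V⁵⁺ < Ti⁴⁺ < Sc³⁺ < K⁺ < S²⁻ < P³⁻. V⁵⁺ has 0 below it and 5 above. That's 0.

0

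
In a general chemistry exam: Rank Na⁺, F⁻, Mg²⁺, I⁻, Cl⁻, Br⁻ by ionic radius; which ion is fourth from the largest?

F⁻

First list Z and electron count for each: Mg²⁺ (Z=12, 10 e⁻), Na⁺ (Z=11, 10 e⁻), F⁻ (Z=9, 10 e⁻), Cl⁻ (Z=17, 18 e⁻), Br⁻ (Z=35, 36 e⁻), I⁻ (Z=53, 54 e⁻). Mg²⁺ < Na⁺ (isoelectronic, higher Z=12 is smaller); Na⁺ < F⁻ (isoelectronic, higher Z=11 is smaller); F⁻ < Cl⁻ (same group, period 2 vs 3); Cl⁻ < Br⁻ (same group, 1 shell fewer); Br⁻ < I⁻ (same group, 1 shell fewer).
Ordering: Mg²⁺ < Na⁺ < F⁻ < Cl⁻ < Br⁻ < I⁻. The fourth largest is F⁻.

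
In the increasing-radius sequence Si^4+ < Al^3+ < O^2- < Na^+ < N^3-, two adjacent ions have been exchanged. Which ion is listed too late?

The pair O^2-, Na^+ is the wrong way round — they are isoelectronic (10 e⁻) and Na has more protons than O (11 vs 8), making Na^+ smaller. All other adjacent pairs agree with periodic trends, so Na^+ is the misplaced ion.

Na^+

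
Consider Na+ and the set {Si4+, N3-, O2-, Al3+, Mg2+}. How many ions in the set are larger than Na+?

2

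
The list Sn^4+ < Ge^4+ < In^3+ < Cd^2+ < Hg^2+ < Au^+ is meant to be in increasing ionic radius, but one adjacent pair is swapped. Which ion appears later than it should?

Ge^4+

Check each adjacent pair. Sn^4+ and Ge^4+ are reversed: both in group 14 with the same charge; Ge^4+ (period 4) has the smaller radius. No other neighbouring pair contradicts the periodic trends, so Ge^4+ is the ion listed too late.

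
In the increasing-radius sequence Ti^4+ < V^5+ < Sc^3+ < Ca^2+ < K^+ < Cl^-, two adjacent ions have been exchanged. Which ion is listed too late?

V^5+

Scanning neighbour by neighbour, only Ti^4+/V^5+ violates a trend: both have 18 electrons but Z(V)=23 > Z(Ti)=22, so V^5+ should be the smaller of the two. That makes V^5+ the one sitting a position late relative to where it belongs.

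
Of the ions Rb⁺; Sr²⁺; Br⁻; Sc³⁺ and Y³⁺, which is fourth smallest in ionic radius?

Tabulating Z and e⁻: Sc³⁺ has 18 e⁻ (Z=21), Y³⁺ has 36 e⁻ (Z=39), Sr²⁺ has 36 e⁻ (Z=38), Rb⁺ has 36 e⁻ (Z=37), Br⁻ has 36 e⁻ (Z=35). Sc³⁺ < Y³⁺ (same group, period 4 vs 5); Y³⁺ < Sr²⁺ (both 36 e⁻, Z=39>38); Sr²⁺ < Rb⁺ (both 36 e⁻, Z=38>37); Rb⁺ < Br⁻ (both 36 e⁻, Z=37>35).
Ordering: Sc³⁺ < Y³⁺ < Sr²⁺ < Rb⁺ < Br⁻. The fourth smallest is Rb⁺.

Rb⁺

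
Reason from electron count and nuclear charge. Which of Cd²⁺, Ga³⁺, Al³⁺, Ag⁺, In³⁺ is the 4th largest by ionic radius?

Ga³⁺

Electron counts and nuclear charges: Al³⁺ (Z=13, 10 e⁻), Ga³⁺ (Z=31, 28 e⁻), In³⁺ (Z=49, 46 e⁻), Cd²⁺ (Z=48, 46 e⁻), Ag⁺ (Z=47, 46 e⁻). Al³⁺ < Ga³⁺ (same group, period 3 vs 4); Ga³⁺ < In³⁺ (same group, period 4 vs 5); In³⁺ < Cd²⁺ (both 46 e⁻, Z=49>48); Cd²⁺ < Ag⁺ (isoelectronic, higher Z=48 is smaller).
Ordering: Al³⁺ < Ga³⁺ < In³⁺ < Cd²⁺ < Ag⁺. The 4th largest is Ga³⁺.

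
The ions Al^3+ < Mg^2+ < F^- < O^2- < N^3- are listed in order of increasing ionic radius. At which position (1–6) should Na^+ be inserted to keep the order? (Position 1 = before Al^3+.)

3

Each ion has 10 electrons. The ranking follows nuclear charge in reverse — greater Z gives a smaller radius. Al^3+ (Z=13), Mg^2+ (Z=12), Na^+ (Z=11), F^- (Z=9), O^2- (Z=8), N^3- (Z=7).
With Na^+ included the full order is Al^3+ < Mg^2+ < Na^+ < F^- < O^2- < N^3-, so it takes position 3.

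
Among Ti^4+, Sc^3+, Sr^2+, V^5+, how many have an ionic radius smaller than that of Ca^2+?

3

Tabulating Z and e⁻: V^5+ has 18 e⁻ (Z=23), Ti^4+ has 18 e⁻ (Z=22), Sc^3+ has 18 e⁻ (Z=21), Ca^2+ has 18 e⁻ (Z=20), Sr^2+ has 36 e⁻ (Z=38). V^5+ < Ti^4+ (both 18 e⁻, Z=23>22); Ti^4+ < Sc^3+ (isoelectronic, higher Z=22 is smaller); Sc^3+ < Ca^2+ (isoelectronic, higher Z=21 is smaller); Ca^2+ < Sr^2+ (same group, period 4 vs 5).
Ordering all of them (including Ca^2+) by radius gives V^5+ < Ti^4+ < Sc^3+ < Ca^2+ < Sr^2+. Count: 3.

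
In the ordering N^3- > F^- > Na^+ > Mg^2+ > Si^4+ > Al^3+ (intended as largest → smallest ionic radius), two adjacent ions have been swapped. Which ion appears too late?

Scanning neighbour by neighbour, only Si^4+/Al^3+ violates a trend: they are isoelectronic (10 e⁻) and Si has more protons than Al (14 vs 13), making Si^4+ smaller. That makes Al^3+ the one sitting a position late relative to where it belongs.

Al^3+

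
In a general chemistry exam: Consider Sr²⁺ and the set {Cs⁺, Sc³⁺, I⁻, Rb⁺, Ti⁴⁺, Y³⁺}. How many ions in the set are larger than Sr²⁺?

Tabulating Z and e⁻: Ti⁴⁺ (Z=22, 18 e⁻), Sc³⁺ (Z=21, 18 e⁻), Y³⁺ (Z=39, 36 e⁻), Sr²⁺ (Z=38, 36 e⁻), Rb⁺ (Z=37, 36 e⁻), Cs⁺ (Z=55, 54 e⁻), I⁻ (Z=53, 54 e⁻). Ti⁴⁺ < Sc³⁺ (isoelectronic, higher Z=22 is smaller); Sc³⁺ < Y³⁺ (same group, period 4 vs 5); Y³⁺ < Sr²⁺ (isoelectronic, higher Z=39 is smaller); Sr²⁺ < Rb⁺ (both 36 e⁻, Z=38>37); Rb⁺ < Cs⁺ (same group, 1 shell fewer); Cs⁺ < I⁻ (both 54 e⁻, Z=55>53).
Relative to Sr²⁺, the ions that are larger are Rb⁺, Cs⁺, I⁻. So 3 are larger.

3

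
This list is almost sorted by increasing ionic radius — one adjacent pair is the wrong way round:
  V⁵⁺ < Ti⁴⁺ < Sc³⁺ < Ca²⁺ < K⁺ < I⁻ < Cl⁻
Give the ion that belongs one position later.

Scanning neighbour by neighbour, only I⁻/Cl⁻ violates a trend: same group and charge — period 3 sits above period 5, so Cl⁻ is smaller. That makes I⁻ the one sitting a position early relative to where it belongs.

I⁻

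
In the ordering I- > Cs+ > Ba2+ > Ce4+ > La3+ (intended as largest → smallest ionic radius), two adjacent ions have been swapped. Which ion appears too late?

La3+

Compare adjacent ions: Ce4+ and La3+ share 54 electrons; the higher nuclear charge on Ce (Z=58) contracts it more, so Ce4+ < La3+ — yet in this decreasing list Ce4+ sits before La3+. Nothing else is reversed, so La3+ should move one place to the left.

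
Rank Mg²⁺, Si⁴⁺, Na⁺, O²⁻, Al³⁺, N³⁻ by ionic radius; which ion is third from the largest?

Each ion has 10 electrons. The ranking follows nuclear charge in reverse — greater Z gives a smaller radius. Si⁴⁺ (Z=14), Al³⁺ (Z=13), Mg²⁺ (Z=12), Na⁺ (Z=11), O²⁻ (Z=8), N³⁻ (Z=7).
That gives Si⁴⁺ < Al³⁺ < Mg²⁺ < Na⁺ < O²⁻ < N³⁻. From the largest end, number 3 is Na⁺.

Na⁺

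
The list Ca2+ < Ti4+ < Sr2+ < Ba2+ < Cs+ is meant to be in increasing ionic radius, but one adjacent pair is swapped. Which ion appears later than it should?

Scanning neighbour by neighbour, only Ca2+/Ti4+ violates a trend: they are isoelectronic (18 e⁻) and Ti has more protons than Ca (22 vs 20), making Ti4+ smaller. That makes Ti4+ the one sitting a position late relative to where it belongs.

Ti4+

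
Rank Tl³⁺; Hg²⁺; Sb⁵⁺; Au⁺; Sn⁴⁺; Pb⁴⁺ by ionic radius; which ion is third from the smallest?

Pb⁴⁺

Work out protons and electrons: Sb⁵⁺ has 46 e⁻ (Z=51), Sn⁴⁺ has 46 e⁻ (Z=50), Pb⁴⁺ has 78 e⁻ (Z=82), Tl³⁺ has 78 e⁻ (Z=81), Hg²⁺ has 78 e⁻ (Z=80), Au⁺ has 78 e⁻ (Z=79). Sb⁵⁺ < Sn⁴⁺ (both 46 e⁻, Z=51>50); Sn⁴⁺ < Pb⁴⁺ (same group, period 5 vs 6); Pb⁴⁺ < Tl³⁺ (isoelectronic, higher Z=82 is smaller); Tl³⁺ < Hg²⁺ (both 78 e⁻, Z=81>80); Hg²⁺ < Au⁺ (both 78 e⁻, Z=80>79).
Ordering: Sb⁵⁺ < Sn⁴⁺ < Pb⁴⁺ < Tl³⁺ < Hg²⁺ < Au⁺. The third smallest is Pb⁴⁺.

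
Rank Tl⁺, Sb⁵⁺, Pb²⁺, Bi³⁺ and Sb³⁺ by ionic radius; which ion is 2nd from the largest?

Tabulating Z and e⁻: Sb⁵⁺ has 46 e⁻ (Z=51), Sb³⁺ has 48 e⁻ (Z=51), Bi³⁺ has 80 e⁻ (Z=83), Pb²⁺ has 80 e⁻ (Z=82), Tl⁺ has 80 e⁻ (Z=81). Sb⁵⁺ < Sb³⁺ (same element, +5 vs +3); Sb³⁺ < Bi³⁺ (same group, period 5 vs 6); Bi³⁺ < Pb²⁺ (isoelectronic, higher Z=83 is smaller); Pb²⁺ < Tl⁺ (isoelectronic, higher Z=82 is smaller).
That gives Sb⁵⁺ < Sb³⁺ < Bi³⁺ < Pb²⁺ < Tl⁺. From the largest end, number 2 is Pb²⁺.

Pb²⁺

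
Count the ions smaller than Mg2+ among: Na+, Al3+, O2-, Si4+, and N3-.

2

These species are isoelectronic with 10 electrons. The only difference is the number of protons: Si4+ (Z=14), Al3+ (Z=13), Mg2+ (Z=12), Na+ (Z=11), O2- (Z=8), N3- (Z=7). The strongest nuclear pull (Si4+) gives the smallest ion.
Overall: Si4+ < Al3+ < Mg2+ < Na+ < O2- < N3-. Mg2+ has 2 below it and 3 above. So 2 are smaller.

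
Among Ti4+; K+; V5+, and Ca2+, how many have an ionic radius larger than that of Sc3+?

All of these have 18 electrons (isoelectronic). With the same electron cloud, the ion with the most protons pulls it in tightest. Nuclear charges: V5+ (Z=23), Ti4+ (Z=22), Sc3+ (Z=21), Ca2+ (Z=20), K+ (Z=19). Highest Z is smallest.
Relative to Sc3+, the ions that are larger are Ca2+, K+. So 2 are larger.

2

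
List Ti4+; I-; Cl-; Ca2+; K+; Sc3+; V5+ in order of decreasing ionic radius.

I- > Cl- > K+ > Ca2+ > Sc3+ > Ti4+ > V5+

First list Z and electron count for each: V5+: 18 e⁻, Z=23, Ti4+: 18 e⁻, Z=22, Sc3+: 18 e⁻, Z=21, Ca2+: 18 e⁻, Z=20, K+: 18 e⁻, Z=19, Cl-: 18 e⁻, Z=17, I-: 54 e⁻, Z=53. V5+ < Ti4+ (both 18 e⁻, Z=23>22); Ti4+ < Sc3+ (both 18 e⁻, Z=22>21); Sc3+ < Ca2+ (isoelectronic, higher Z=21 is smaller); Ca2+ < K+ (isoelectronic, higher Z=20 is smaller); K+ < Cl- (both 18 e⁻, Z=19>17); Cl- < I- (same group, period 3 vs 5).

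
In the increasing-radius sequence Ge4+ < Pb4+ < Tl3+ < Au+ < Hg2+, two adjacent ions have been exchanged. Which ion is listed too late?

Hg2+

Check each adjacent pair. Au+ and Hg2+ are reversed: they are isoelectronic (78 e⁻) and Hg has more protons than Au (80 vs 79), making Hg2+ smaller. No other neighbouring pair contradicts the periodic trends, so Hg2+ is the ion listed too late.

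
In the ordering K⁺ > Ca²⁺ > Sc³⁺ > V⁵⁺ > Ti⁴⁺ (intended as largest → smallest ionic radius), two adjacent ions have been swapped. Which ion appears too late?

Ti⁴⁺

Check each adjacent pair. V⁵⁺ and Ti⁴⁺ are reversed: V⁵⁺ and Ti⁴⁺ share 18 electrons; the higher nuclear charge on V (Z=23) contracts it more, so V⁵⁺ < Ti⁴⁺. No other neighbouring pair contradicts the periodic trends, so Ti⁴⁺ is the ion listed too late.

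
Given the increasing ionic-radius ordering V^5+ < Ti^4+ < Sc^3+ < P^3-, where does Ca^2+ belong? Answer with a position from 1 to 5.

Isoelectronic series (18 e⁻ each). Size is set by nuclear charge: more protons means a smaller ion. V^5+ (Z=23), Ti^4+ (Z=22), Sc^3+ (Z=21), Ca^2+ (Z=20), P^3- (Z=15).
The complete sequence is V^5+ < Ti^4+ < Sc^3+ < Ca^2+ < P^3-. Ca^2+ sits at position 4.

4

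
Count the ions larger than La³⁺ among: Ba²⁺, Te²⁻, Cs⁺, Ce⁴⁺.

These species are isoelectronic with 54 electrons. The only difference is the number of protons: Ce⁴⁺ (Z=58), La³⁺ (Z=57), Ba²⁺ (Z=56), Cs⁺ (Z=55), Te²⁻ (Z=52). The strongest nuclear pull (Ce⁴⁺) gives the smallest ion.
Ordering all of them (including La³⁺) by radius gives Ce⁴⁺ < La³⁺ < Ba²⁺ < Cs⁺ < Te²⁻. So 3 are larger.

3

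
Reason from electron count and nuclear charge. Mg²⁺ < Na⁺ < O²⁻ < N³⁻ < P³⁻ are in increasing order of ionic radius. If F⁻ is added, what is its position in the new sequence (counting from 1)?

Work out protons and electrons: Mg²⁺ has 10 e⁻ (Z=12), Na⁺ has 10 e⁻ (Z=11), F⁻ has 10 e⁻ (Z=9), O²⁻ has 10 e⁻ (Z=8), N³⁻ has 10 e⁻ (Z=7), P³⁻ has 18 e⁻ (Z=15). Mg²⁺ < Na⁺ (both 10 e⁻, Z=12>11); Na⁺ < F⁻ (isoelectronic, higher Z=11 is smaller); F⁻ < O²⁻ (isoelectronic, higher Z=9 is smaller); O²⁻ < N³⁻ (both 10 e⁻, Z=8>7); N³⁻ < P³⁻ (same group, period 2 vs 3).
Merged order: Mg²⁺ < Na⁺ < F⁻ < O²⁻ < N³⁻ < P³⁻ — F⁻ is number 3.

3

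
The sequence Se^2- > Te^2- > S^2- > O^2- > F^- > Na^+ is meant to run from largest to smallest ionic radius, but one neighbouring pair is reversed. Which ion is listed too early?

The pair Se^2-, Te^2- is the wrong way round — same group and charge — period 4 sits above period 5, so Se^2- is smaller. All other adjacent pairs agree with periodic trends, so Se^2- is the misplaced ion.

Se^2-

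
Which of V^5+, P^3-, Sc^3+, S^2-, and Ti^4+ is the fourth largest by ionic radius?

Ti^4+

All of these have 18 electrons (isoelectronic). With the same electron cloud, the ion with the most protons pulls it in tightest. Nuclear charges: V^5+ (Z=23), Ti^4+ (Z=22), Sc^3+ (Z=21), S^2- (Z=16), P^3- (Z=15). Highest Z is smallest.
Ordering: V^5+ < Ti^4+ < Sc^3+ < S^2- < P^3-. The fourth largest is Ti^4+.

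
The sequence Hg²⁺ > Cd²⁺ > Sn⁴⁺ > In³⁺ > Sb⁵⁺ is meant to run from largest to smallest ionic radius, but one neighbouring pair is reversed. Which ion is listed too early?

Sn⁴⁺

Compare adjacent ions: Sn⁴⁺ and In³⁺ share 46 electrons; the higher nuclear charge on Sn (Z=50) contracts it more, so Sn⁴⁺ < In³⁺ — yet in this decreasing list Sn⁴⁺ sits before In³⁺. Nothing else is reversed, so Sn⁴⁺ should move one place to the right.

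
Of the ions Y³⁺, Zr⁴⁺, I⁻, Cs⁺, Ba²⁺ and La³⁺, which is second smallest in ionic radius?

First list Z and electron count for each: Zr⁴⁺ (Z=40, 36 e⁻), Y³⁺ (Z=39, 36 e⁻), La³⁺ (Z=57, 54 e⁻), Ba²⁺ (Z=56, 54 e⁻), Cs⁺ (Z=55, 54 e⁻), I⁻ (Z=53, 54 e⁻). Zr⁴⁺ < Y³⁺ (both 36 e⁻, Z=40>39); Y³⁺ < La³⁺ (same group, 1 shell fewer); La³⁺ < Ba²⁺ (both 54 e⁻, Z=57>56); Ba²⁺ < Cs⁺ (isoelectronic, higher Z=56 is smaller); Cs⁺ < I⁻ (both 54 e⁻, Z=55>53).
So the order is Zr⁴⁺ < Y³⁺ < La³⁺ < Ba²⁺ < Cs⁺ < I⁻; the 2nd-smallest ion is Y³⁺.

Y³⁺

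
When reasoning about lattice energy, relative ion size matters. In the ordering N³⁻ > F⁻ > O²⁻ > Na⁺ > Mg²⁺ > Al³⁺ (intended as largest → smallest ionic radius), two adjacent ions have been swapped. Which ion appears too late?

O²⁻

Compare adjacent ions: both have 10 electrons but Z(F)=9 > Z(O)=8, so F⁻ should be the smaller of the two — yet in this decreasing list F⁻ sits before O²⁻. Nothing else is reversed, so O²⁻ should move one place to the left.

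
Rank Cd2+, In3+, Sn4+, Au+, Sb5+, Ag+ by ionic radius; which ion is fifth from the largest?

Sn4+

Electron counts and nuclear charges: Sb5+: 46 e⁻, Z=51, Sn4+: 46 e⁻, Z=50, In3+: 46 e⁻, Z=49, Cd2+: 46 e⁻, Z=48, Ag+: 46 e⁻, Z=47, Au+: 78 e⁻, Z=79. Sb5+ < Sn4+ (both 46 e⁻, Z=51>50); Sn4+ < In3+ (isoelectronic, higher Z=50 is smaller); In3+ < Cd2+ (isoelectronic, higher Z=49 is smaller); Cd2+ < Ag+ (isoelectronic, higher Z=48 is smaller); Ag+ < Au+ (same group, period 5 vs 6).
Full ascending order: Sb5+ < Sn4+ < In3+ < Cd2+ < Ag+ < Au+. Counting from the largest, position 5 is Sn4+.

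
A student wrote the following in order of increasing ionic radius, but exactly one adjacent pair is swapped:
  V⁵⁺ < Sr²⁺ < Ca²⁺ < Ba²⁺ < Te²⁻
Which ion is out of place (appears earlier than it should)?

Sr²⁺

Compare adjacent ions: both in group 2 with the same charge; Ca²⁺ (period 4) has the smaller radius — yet in this increasing list Sr²⁺ sits before Ca²⁺. Nothing else is reversed, so Sr²⁺ should move one place to the right.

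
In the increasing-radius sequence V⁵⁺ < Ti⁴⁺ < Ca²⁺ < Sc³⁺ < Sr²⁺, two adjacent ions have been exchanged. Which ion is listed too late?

Sc³⁺

Scanning neighbour by neighbour, only Ca²⁺/Sc³⁺ violates a trend: they are isoelectronic (18 e⁻) and Sc has more protons than Ca (21 vs 20), making Sc³⁺ smaller. That makes Sc³⁺ the one sitting a position late relative to where it belongs.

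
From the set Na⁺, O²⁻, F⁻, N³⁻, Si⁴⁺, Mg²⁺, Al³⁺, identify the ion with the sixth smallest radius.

O²⁻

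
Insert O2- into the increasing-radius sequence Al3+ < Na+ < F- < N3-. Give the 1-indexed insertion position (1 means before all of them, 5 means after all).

These species are isoelectronic with 10 electrons. The only difference is the number of protons: Al3+ (Z=13), Na+ (Z=11), F- (Z=9), O2- (Z=8), N3- (Z=7). The strongest nuclear pull (Al3+) gives the smallest ion.
Putting O2- in gives Al3+ < Na+ < F- < O2- < N3-; it lands at slot 4.

4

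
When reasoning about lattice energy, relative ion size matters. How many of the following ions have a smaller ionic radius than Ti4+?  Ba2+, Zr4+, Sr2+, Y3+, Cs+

0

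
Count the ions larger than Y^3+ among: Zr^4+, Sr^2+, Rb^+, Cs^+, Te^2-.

Zr^4+: 36 e⁻, Z=40, Y^3+: 36 e⁻, Z=39, Sr^2+: 36 e⁻, Z=38, Rb^+: 36 e⁻, Z=37, Cs^+: 54 e⁻, Z=55, Te^2-: 54 e⁻, Z=52. Zr^4+ < Y^3+ (both 36 e⁻, Z=40>39); Y^3+ < Sr^2+ (isoelectronic, higher Z=39 is smaller); Sr^2+ < Rb^+ (isoelectronic, higher Z=38 is smaller); Rb^+ < Cs^+ (same group, period 5 vs 6); Cs^+ < Te^2- (both 54 e⁻, Z=55>52).
Relative to Y^3+, the ions that are larger are Sr^2+, Rb^+, Cs^+, Te^2-. So 4 are larger.

4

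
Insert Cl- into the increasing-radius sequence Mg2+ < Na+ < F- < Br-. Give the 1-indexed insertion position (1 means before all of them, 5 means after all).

4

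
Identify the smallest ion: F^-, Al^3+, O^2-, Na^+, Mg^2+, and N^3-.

Al^3+

All of these have 10 electrons (isoelectronic). With the same electron cloud, the ion with the most protons pulls it in tightest. Nuclear charges: Al^3+ (Z=13), Mg^2+ (Z=12), Na^+ (Z=11), F^- (Z=9), O^2- (Z=8), N^3- (Z=7). Highest Z is smallest.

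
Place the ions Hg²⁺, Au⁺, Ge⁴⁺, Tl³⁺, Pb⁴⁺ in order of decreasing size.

Ge⁴⁺ has 28 e⁻ (Z=32), Pb⁴⁺ has 78 e⁻ (Z=82), Tl³⁺ has 78 e⁻ (Z=81), Hg²⁺ has 78 e⁻ (Z=80), Au⁺ has 78 e⁻ (Z=79). Ge⁴⁺ < Pb⁴⁺ (same group, period 4 vs 6); Pb⁴⁺ < Tl³⁺ (both 78 e⁻, Z=82>81); Tl³⁺ < Hg²⁺ (both 78 e⁻, Z=81>80); Hg²⁺ < Au⁺ (isoelectronic, higher Z=80 is smaller).

Au⁺ > Hg²⁺ > Tl³⁺ > Pb⁴⁺ > Ge⁴⁺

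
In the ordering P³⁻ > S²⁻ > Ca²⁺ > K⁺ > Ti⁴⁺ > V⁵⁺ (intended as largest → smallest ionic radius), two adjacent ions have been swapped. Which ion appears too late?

K⁺

Check each adjacent pair. Ca²⁺ and K⁺ are reversed: they are isoelectronic (18 e⁻) and Ca has more protons than K (20 vs 19), making Ca²⁺ smaller. No other neighbouring pair contradicts the periodic trends, so K⁺ is the ion listed too late.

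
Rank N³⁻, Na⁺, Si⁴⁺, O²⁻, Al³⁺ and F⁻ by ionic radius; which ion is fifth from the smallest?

O²⁻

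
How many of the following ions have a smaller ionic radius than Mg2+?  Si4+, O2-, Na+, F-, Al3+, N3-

2

Each ion has 10 electrons. The ranking follows nuclear charge in reverse — greater Z gives a smaller radius. Si4+ (Z=14), Al3+ (Z=13), Mg2+ (Z=12), Na+ (Z=11), F- (Z=9), O2- (Z=8), N3- (Z=7).
Relative to Mg2+, the ions that are smaller are Si4+, Al3+. So 2 are smaller.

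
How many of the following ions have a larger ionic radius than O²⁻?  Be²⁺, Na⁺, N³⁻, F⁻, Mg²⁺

1

Electron counts and nuclear charges: Be²⁺: 2 e⁻, Z=4, Mg²⁺: 10 e⁻, Z=12, Na⁺: 10 e⁻, Z=11, F⁻: 10 e⁻, Z=9, O²⁻: 10 e⁻, Z=8, N³⁻: 10 e⁻, Z=7. Be²⁺ < Mg²⁺ (same group, period 2 vs 3); Mg²⁺ < Na⁺ (isoelectronic, higher Z=12 is smaller); Na⁺ < F⁻ (isoelectronic, higher Z=11 is smaller); F⁻ < O²⁻ (both 10 e⁻, Z=9>8); O²⁻ < N³⁻ (isoelectronic, higher Z=8 is smaller).
Overall: Be²⁺ < Mg²⁺ < Na⁺ < F⁻ < O²⁻ < N³⁻. O²⁻ has 4 below it and 1 above. That's 1.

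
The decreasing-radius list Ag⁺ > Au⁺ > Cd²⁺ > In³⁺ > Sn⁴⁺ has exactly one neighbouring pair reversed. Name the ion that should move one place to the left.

The pair Ag⁺, Au⁺ is the wrong way round — both in group 11 with the same charge; Ag⁺ (period 5) has the smaller radius. All other adjacent pairs agree with periodic trends, so Au⁺ is the misplaced ion.

Au⁺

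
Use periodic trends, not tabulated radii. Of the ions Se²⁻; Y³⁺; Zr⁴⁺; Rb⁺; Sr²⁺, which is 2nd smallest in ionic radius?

Isoelectronic series (36 e⁻ each). Size is set by nuclear charge: more protons means a smaller ion. Zr⁴⁺ (Z=40), Y³⁺ (Z=39), Sr²⁺ (Z=38), Rb⁺ (Z=37), Se²⁻ (Z=34).
Full ascending order: Zr⁴⁺ < Y³⁺ < Sr²⁺ < Rb⁺ < Se²⁻. Counting from the smallest, position 2 is Y³⁺.

Y³⁺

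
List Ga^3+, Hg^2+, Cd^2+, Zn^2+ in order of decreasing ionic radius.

Ga^3+ has 28 e⁻ (Z=31), Zn^2+ has 28 e⁻ (Z=30), Cd^2+ has 46 e⁻ (Z=48), Hg^2+ has 78 e⁻ (Z=80). Ga^3+ < Zn^2+ (both 28 e⁻, Z=31>30); Zn^2+ < Cd^2+ (same group, 1 shell fewer); Cd^2+ < Hg^2+ (same group, 1 shell fewer).

Hg^2+ > Cd^2+ > Zn^2+ > Ga^3+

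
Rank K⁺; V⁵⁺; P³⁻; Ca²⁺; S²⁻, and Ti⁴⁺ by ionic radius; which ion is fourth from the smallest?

K⁺

All of these have 18 electrons (isoelectronic). With the same electron cloud, the ion with the most protons pulls it in tightest. Nuclear charges: V⁵⁺ (Z=23), Ti⁴⁺ (Z=22), Ca²⁺ (Z=20), K⁺ (Z=19), S²⁻ (Z=16), P³⁻ (Z=15). Highest Z is smallest.
Full ascending order: V⁵⁺ < Ti⁴⁺ < Ca²⁺ < K⁺ < S²⁻ < P³⁻. Counting from the smallest, position 4 is K⁺.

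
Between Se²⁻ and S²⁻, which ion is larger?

Se²⁻

Same group, same charge. Going down the group adds an extra shell of electrons, so the ion gets larger: S²⁻ is highest in the group and smallest.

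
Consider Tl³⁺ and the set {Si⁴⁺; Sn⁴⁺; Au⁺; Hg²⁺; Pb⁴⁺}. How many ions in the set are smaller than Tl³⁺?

3

Si⁴⁺ (Z=14, 10 e⁻), Sn⁴⁺ (Z=50, 46 e⁻), Pb⁴⁺ (Z=82, 78 e⁻), Tl³⁺ (Z=81, 78 e⁻), Hg²⁺ (Z=80, 78 e⁻), Au⁺ (Z=79, 78 e⁻). Si⁴⁺ < Sn⁴⁺ (same group, 2 shells fewer); Sn⁴⁺ < Pb⁴⁺ (same group, period 5 vs 6); Pb⁴⁺ < Tl³⁺ (both 78 e⁻, Z=82>81); Tl³⁺ < Hg²⁺ (both 78 e⁻, Z=81>80); Hg²⁺ < Au⁺ (isoelectronic, higher Z=80 is smaller).
Relative to Tl³⁺, the ions that are smaller are Si⁴⁺, Sn⁴⁺, Pb⁴⁺. That's 3.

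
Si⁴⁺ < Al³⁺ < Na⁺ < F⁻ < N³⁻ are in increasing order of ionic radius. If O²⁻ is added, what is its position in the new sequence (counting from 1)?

These species are isoelectronic with 10 electrons. The only difference is the number of protons: Si⁴⁺ (Z=14), Al³⁺ (Z=13), Na⁺ (Z=11), F⁻ (Z=9), O²⁻ (Z=8), N³⁻ (Z=7). The strongest nuclear pull (Si⁴⁺) gives the smallest ion.
With O²⁻ included the full order is Si⁴⁺ < Al³⁺ < Na⁺ < F⁻ < O²⁻ < N³⁻, so it takes position 5.

5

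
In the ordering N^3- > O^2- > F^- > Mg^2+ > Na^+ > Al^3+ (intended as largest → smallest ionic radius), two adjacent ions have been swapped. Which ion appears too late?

Na^+

Check each adjacent pair. Mg^2+ and Na^+ are reversed: Mg^2+ and Na^+ share 10 electrons; the higher nuclear charge on Mg (Z=12) contracts it more, so Mg^2+ < Na^+. No other neighbouring pair contradicts the periodic trends, so Na^+ is the ion listed too late.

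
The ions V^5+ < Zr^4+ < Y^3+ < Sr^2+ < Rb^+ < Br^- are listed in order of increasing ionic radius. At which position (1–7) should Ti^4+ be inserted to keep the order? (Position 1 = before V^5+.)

2

V^5+: 18 e⁻, Z=23, Ti^4+: 18 e⁻, Z=22, Zr^4+: 36 e⁻, Z=40, Y^3+: 36 e⁻, Z=39, Sr^2+: 36 e⁻, Z=38, Rb^+: 36 e⁻, Z=37, Br^-: 36 e⁻, Z=35. V^5+ < Ti^4+ (isoelectronic, higher Z=23 is smaller); Ti^4+ < Zr^4+ (same group, period 4 vs 5); Zr^4+ < Y^3+ (both 36 e⁻, Z=40>39); Y^3+ < Sr^2+ (isoelectronic, higher Z=39 is smaller); Sr^2+ < Rb^+ (isoelectronic, higher Z=38 is smaller); Rb^+ < Br^- (isoelectronic, higher Z=37 is smaller).
Merged order: V^5+ < Ti^4+ < Zr^4+ < Y^3+ < Sr^2+ < Rb^+ < Br^- — Ti^4+ is number 2.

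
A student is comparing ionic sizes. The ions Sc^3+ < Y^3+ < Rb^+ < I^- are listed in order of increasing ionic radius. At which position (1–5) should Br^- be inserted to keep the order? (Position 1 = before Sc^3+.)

Work out protons and electrons: Sc^3+: 18 e⁻, Z=21, Y^3+: 36 e⁻, Z=39, Rb^+: 36 e⁻, Z=37, Br^-: 36 e⁻, Z=35, I^-: 54 e⁻, Z=53. Sc^3+ < Y^3+ (same group, 1 shell fewer); Y^3+ < Rb^+ (isoelectronic, higher Z=39 is smaller); Rb^+ < Br^- (isoelectronic, higher Z=37 is smaller); Br^- < I^- (same group, 1 shell fewer).
Putting Br^- in gives Sc^3+ < Y^3+ < Rb^+ < Br^- < I^-; it lands at slot 4.

4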